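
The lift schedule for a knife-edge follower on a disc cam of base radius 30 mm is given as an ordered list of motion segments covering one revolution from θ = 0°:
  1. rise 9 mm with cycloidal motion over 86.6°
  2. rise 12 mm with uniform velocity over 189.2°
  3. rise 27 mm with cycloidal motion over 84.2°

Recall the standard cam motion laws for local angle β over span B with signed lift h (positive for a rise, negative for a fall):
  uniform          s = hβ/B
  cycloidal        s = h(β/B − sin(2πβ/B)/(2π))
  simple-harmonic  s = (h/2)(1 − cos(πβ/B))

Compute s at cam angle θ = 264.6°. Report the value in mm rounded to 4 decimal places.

seg 1 [0°–86.6°] cycloidal, h=9: full span → s += 9 → s = 9.0000
seg 2 [86.6°–275.8°] uniform, h=12: θ=264.6° here. β=178, B=189.2. 12·178/189.2 = 11.2896 → s = 20.2896

20.2896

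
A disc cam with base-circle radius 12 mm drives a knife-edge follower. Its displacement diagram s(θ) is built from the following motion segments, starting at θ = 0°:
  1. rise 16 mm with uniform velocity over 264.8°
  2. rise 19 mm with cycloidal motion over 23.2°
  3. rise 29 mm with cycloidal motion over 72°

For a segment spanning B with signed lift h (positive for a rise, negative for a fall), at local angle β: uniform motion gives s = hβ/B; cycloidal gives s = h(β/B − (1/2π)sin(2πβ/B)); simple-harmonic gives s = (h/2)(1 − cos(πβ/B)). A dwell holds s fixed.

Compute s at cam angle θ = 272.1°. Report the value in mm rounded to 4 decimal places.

seg 1 [0°–264.8°] uniform, h=16: full span → s += 16 → s = 16.0000
seg 2 [264.8°–288°] cycloidal, h=19: θ=272.1° here. β=7.3, B=23.2. 19·(0.3147 − sin(2π·0.3147)/(2π)) = 3.2006 → s = 19.2006

19.2006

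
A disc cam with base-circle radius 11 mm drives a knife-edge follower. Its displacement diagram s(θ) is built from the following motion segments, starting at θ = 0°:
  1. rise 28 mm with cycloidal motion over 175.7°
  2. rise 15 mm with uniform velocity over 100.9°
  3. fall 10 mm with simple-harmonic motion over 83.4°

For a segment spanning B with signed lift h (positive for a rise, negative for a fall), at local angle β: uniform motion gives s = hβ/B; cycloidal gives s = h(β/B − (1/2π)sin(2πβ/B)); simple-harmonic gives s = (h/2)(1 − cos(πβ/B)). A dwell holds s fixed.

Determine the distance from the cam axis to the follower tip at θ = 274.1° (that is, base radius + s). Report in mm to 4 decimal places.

seg 1 [0°–175.7°] cycloidal, h=28: full span → s += 28 → s = 28.0000
seg 2 [175.7°–276.6°] uniform, h=15: θ=274.1° here. β=98.4, B=100.9. 15·98.4/100.9 = 14.6283 → s = 42.6283
radial distance = base radius + s = 11 + 42.6283 = 53.6283

53.6283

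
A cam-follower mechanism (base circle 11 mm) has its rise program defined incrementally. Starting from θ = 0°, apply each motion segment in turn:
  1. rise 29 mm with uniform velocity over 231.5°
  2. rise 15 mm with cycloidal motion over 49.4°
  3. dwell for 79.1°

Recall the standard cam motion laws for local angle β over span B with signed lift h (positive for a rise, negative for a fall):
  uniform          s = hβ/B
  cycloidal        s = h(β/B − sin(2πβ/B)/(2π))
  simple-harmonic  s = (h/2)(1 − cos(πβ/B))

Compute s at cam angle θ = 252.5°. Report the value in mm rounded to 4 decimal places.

seg 1 [0°–231.5°] uniform, h=29: full span → s += 29 → s = 29.0000
seg 2 [231.5°–280.9°] cycloidal, h=15: θ=252.5° here. β=21, B=49.4. 15·(0.4251 − sin(2π·0.4251)/(2π)) = 5.2940 → s = 34.2940

34.2940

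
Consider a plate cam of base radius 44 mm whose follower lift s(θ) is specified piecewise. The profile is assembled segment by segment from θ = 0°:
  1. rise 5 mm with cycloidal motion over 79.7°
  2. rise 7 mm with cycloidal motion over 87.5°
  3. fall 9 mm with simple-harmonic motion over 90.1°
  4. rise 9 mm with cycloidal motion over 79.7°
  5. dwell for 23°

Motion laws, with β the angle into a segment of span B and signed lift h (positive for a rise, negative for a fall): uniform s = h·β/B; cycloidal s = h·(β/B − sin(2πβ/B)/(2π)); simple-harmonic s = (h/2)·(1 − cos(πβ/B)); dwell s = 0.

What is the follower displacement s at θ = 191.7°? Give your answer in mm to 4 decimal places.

seg 1 [0°–79.7°] cycloidal, h=5: full span → s += 5 → s = 5.0000
seg 2 [79.7°–167.2°] cycloidal, h=7: full span → s += 7 → s = 12.0000
seg 3 [167.2°–257.3°] simple-harmonic, h=-9: θ=191.7° here. β=24.5, B=90.1. -9/2·(1 − cos(π·0.2719)) = -1.5445 → s = 10.4555

10.4555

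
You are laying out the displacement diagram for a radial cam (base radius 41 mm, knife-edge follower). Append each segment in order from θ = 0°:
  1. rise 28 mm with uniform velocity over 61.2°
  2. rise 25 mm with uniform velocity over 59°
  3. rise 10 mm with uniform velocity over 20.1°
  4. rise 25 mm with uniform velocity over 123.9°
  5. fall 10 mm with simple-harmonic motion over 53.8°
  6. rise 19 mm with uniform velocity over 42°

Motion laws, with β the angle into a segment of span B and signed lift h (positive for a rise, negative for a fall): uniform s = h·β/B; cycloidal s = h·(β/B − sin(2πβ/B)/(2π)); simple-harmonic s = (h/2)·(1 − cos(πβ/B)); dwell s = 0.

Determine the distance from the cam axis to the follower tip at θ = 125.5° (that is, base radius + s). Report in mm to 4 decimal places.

seg 1 [0°–61.2°] uniform, h=28: full span → s += 28 → s = 28.0000
seg 2 [61.2°–120.2°] uniform, h=25: full span → s += 25 → s = 53.0000
seg 3 [120.2°–140.3°] uniform, h=10: θ=125.5° here. β=5.3, B=20.1. 10·5.3/20.1 = 2.6368 → s = 55.6368
radial distance = base radius + s = 41 + 55.6368 = 96.6368

96.6368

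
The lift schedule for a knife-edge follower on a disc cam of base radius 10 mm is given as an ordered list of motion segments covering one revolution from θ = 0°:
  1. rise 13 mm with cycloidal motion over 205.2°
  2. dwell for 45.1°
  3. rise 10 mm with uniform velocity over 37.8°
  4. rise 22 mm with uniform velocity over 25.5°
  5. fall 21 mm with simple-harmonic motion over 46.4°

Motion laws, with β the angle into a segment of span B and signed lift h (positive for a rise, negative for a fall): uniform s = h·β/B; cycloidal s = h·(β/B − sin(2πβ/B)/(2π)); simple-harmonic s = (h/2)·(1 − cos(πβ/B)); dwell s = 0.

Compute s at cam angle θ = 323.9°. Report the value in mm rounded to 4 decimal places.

seg 1 [0°–205.2°] cycloidal, h=13: full span → s += 13 → s = 13.0000
seg 2 [205.2°–250.3°] dwell: s stays 13.0000
seg 3 [250.3°–288.1°] uniform, h=10: full span → s += 10 → s = 23.0000
seg 4 [288.1°–313.6°] uniform, h=22: full span → s += 22 → s = 45.0000
seg 5 [313.6°–360°] simple-harmonic, h=-21: θ=323.9° here. β=10.3, B=46.4. -21/2·(1 − cos(π·0.2220)) = -2.4515 → s = 42.5485

42.5485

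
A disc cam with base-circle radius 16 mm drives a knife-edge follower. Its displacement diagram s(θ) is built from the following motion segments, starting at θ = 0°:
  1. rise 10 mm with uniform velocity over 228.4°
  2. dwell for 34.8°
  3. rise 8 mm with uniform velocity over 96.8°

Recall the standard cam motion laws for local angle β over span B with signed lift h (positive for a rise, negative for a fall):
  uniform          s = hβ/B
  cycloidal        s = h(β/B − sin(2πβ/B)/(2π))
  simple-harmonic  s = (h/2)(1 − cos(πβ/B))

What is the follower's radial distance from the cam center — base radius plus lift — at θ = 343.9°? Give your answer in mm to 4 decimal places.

seg 1 [0°–228.4°] uniform, h=10: full span → s += 10 → s = 10.0000
seg 2 [228.4°–263.2°] dwell: s stays 10.0000
seg 3 [263.2°–360°] uniform, h=8: θ=343.9° here. β=80.7, B=96.8. 8·80.7/96.8 = 6.6694 → s = 16.6694
radial distance = base radius + s = 16 + 16.6694 = 32.6694

32.6694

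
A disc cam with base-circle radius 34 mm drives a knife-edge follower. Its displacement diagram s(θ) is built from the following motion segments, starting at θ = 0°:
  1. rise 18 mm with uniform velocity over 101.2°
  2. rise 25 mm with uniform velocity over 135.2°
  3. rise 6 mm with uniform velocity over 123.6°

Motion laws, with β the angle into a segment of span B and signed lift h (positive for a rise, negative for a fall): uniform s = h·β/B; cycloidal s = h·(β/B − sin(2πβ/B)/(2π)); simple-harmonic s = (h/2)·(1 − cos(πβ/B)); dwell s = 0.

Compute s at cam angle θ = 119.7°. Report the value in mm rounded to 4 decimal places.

seg 1 [0°–101.2°] uniform, h=18: full span → s += 18 → s = 18.0000
seg 2 [101.2°–236.4°] uniform, h=25: θ=119.7° here. β=18.5, B=135.2. 25·18.5/135.2 = 3.4209 → s = 21.4209

21.4209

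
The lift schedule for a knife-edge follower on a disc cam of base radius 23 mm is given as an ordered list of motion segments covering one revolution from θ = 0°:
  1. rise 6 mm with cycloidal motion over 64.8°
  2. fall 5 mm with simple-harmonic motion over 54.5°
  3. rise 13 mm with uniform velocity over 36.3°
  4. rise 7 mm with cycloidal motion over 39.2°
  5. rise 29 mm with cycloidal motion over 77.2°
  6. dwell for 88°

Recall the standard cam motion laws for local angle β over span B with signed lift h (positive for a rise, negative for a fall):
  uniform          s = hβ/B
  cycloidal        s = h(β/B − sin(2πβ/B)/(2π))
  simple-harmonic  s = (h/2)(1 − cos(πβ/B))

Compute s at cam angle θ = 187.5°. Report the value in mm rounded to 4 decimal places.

seg 1 [0°–64.8°] cycloidal, h=6: full span → s += 6 → s = 6.0000
seg 2 [64.8°–119.3°] simple-harmonic, h=-5: full span → s += -5 → s = 1.0000
seg 3 [119.3°–155.6°] uniform, h=13: full span → s += 13 → s = 14.0000
seg 4 [155.6°–194.8°] cycloidal, h=7: θ=187.5° here. β=31.9, B=39.2. 7·(0.8138 − sin(2π·0.8138)/(2π)) = 6.7223 → s = 20.7223

20.7223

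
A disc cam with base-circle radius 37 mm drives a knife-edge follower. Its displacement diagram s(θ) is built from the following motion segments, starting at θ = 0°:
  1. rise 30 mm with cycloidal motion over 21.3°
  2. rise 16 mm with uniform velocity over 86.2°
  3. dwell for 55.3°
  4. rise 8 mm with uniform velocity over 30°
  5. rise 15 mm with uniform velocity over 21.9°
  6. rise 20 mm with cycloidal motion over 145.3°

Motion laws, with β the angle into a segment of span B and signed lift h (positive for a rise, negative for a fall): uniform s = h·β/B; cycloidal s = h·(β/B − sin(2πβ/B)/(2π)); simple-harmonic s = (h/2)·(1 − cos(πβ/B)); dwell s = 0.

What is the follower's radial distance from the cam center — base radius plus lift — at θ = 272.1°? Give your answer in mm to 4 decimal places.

seg 1 [0°–21.3°] cycloidal, h=30: full span → s += 30 → s = 30.0000
seg 2 [21.3°–107.5°] uniform, h=16: full span → s += 16 → s = 46.0000
seg 3 [107.5°–162.8°] dwell: s stays 46.0000
seg 4 [162.8°–192.8°] uniform, h=8: full span → s += 8 → s = 54.0000
seg 5 [192.8°–214.7°] uniform, h=15: full span → s += 15 → s = 69.0000
seg 6 [214.7°–360°] cycloidal, h=20: θ=272.1° here. β=57.4, B=145.3. 20·(0.3950 − sin(2π·0.3950)/(2π)) = 5.9507 → s = 74.9507
radial distance = base radius + s = 37 + 74.9507 = 111.9507

111.9507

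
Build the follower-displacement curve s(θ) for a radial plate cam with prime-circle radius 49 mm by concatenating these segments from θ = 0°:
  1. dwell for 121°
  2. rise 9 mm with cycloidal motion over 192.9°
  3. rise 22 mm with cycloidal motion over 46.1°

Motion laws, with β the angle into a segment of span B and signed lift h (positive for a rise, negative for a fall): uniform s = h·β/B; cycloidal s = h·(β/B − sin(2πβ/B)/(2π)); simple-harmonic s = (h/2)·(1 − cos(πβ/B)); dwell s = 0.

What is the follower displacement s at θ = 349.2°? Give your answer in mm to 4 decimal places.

seg 1 [0°–121°] dwell: s stays 0.0000
seg 2 [121°–313.9°] cycloidal, h=9: full span → s += 9 → s = 9.0000
seg 3 [313.9°–360°] cycloidal, h=22: θ=349.2° here. β=35.3, B=46.1. 22·(0.7657 − sin(2π·0.7657)/(2π)) = 20.3303 → s = 29.3303

29.3303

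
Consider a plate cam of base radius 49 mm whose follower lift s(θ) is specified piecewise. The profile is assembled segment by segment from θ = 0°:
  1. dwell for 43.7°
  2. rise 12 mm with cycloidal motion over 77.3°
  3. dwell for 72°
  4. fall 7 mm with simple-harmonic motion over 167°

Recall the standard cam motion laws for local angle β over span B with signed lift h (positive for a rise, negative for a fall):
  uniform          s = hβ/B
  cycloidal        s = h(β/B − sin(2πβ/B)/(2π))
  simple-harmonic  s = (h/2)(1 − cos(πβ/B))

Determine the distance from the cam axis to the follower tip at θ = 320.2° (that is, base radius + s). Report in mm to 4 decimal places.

seg 1 [0°–43.7°] dwell: s stays 0.0000
seg 2 [43.7°–121°] cycloidal, h=12: full span → s += 12 → s = 12.0000
seg 3 [121°–193°] dwell: s stays 12.0000
seg 4 [193°–360°] simple-harmonic, h=-7: θ=320.2° here. β=127.2, B=167. -7/2·(1 − cos(π·0.7617)) = -6.0640 → s = 5.9360
radial distance = base radius + s = 49 + 5.9360 = 54.9360

54.9360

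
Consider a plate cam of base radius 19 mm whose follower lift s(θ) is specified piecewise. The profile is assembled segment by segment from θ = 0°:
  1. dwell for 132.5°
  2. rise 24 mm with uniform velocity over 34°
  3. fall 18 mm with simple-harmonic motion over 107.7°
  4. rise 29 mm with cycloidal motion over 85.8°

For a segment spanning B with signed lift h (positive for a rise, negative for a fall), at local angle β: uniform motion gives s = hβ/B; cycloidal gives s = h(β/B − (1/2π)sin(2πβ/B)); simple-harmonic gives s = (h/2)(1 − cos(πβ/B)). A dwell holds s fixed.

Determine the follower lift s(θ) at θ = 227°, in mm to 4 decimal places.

seg 1 [0°–132.5°] dwell: s stays 0.0000
seg 2 [132.5°–166.5°] uniform, h=24: full span → s += 24 → s = 24.0000
seg 3 [166.5°–274.2°] simple-harmonic, h=-18: θ=227° here. β=60.5, B=107.7. -18/2·(1 − cos(π·0.5617)) = -10.7349 → s = 13.2651

13.2651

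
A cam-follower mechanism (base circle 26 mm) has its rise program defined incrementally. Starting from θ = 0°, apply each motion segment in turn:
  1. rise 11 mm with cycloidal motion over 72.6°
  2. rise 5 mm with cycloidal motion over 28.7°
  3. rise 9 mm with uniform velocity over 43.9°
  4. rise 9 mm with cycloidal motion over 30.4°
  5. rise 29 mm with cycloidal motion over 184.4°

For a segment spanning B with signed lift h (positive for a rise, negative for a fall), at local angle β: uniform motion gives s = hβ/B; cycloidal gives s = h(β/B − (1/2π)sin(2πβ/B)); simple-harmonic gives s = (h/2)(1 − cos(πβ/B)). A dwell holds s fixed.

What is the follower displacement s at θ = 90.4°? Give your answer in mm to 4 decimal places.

seg 1 [0°–72.6°] cycloidal, h=11: full span → s += 11 → s = 11.0000
seg 2 [72.6°–101.3°] cycloidal, h=5: θ=90.4° here. β=17.8, B=28.7. 5·(0.6202 − sin(2π·0.6202)/(2π)) = 3.6466 → s = 14.6466

14.6466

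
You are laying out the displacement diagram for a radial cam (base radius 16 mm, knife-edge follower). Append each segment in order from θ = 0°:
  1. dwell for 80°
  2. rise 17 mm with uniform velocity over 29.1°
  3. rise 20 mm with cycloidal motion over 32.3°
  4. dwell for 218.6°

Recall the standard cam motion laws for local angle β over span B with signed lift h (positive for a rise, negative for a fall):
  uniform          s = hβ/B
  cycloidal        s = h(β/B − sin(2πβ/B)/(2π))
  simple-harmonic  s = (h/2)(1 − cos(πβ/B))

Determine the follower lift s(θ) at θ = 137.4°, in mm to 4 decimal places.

seg 1 [0°–80°] dwell: s stays 0.0000
seg 2 [80°–109.1°] uniform, h=17: full span → s += 17 → s = 17.0000
seg 3 [109.1°–141.4°] cycloidal, h=20: θ=137.4° here. β=28.3, B=32.3. 20·(0.8762 − sin(2π·0.8762)/(2π)) = 19.7575 → s = 36.7575

36.7575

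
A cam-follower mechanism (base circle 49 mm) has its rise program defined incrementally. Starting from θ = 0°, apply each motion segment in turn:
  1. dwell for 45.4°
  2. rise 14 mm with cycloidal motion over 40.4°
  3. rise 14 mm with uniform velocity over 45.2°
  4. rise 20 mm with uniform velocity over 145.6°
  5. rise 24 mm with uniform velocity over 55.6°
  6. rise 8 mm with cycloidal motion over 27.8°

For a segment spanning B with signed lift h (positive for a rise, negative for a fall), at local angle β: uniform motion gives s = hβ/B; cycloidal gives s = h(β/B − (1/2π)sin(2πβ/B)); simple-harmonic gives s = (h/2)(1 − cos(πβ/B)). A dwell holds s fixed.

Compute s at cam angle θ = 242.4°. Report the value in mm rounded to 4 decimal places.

seg 1 [0°–45.4°] dwell: s stays 0.0000
seg 2 [45.4°–85.8°] cycloidal, h=14: full span → s += 14 → s = 14.0000
seg 3 [85.8°–131°] uniform, h=14: full span → s += 14 → s = 28.0000
seg 4 [131°–276.6°] uniform, h=20: θ=242.4° here. β=111.4, B=145.6. 20·111.4/145.6 = 15.3022 → s = 43.3022

43.3022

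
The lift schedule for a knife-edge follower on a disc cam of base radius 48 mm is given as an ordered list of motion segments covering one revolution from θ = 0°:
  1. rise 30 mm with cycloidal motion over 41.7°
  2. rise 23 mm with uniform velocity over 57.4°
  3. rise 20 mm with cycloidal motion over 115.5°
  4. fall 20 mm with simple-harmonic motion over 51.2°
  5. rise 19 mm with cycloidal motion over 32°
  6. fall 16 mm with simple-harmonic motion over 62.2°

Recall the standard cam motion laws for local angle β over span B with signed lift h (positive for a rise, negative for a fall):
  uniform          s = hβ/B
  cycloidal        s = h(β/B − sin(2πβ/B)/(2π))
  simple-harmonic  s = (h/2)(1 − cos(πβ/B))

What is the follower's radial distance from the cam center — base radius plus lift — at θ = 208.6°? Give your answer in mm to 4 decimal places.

seg 1 [0°–41.7°] cycloidal, h=30: full span → s += 30 → s = 30.0000
seg 2 [41.7°–99.1°] uniform, h=23: full span → s += 23 → s = 53.0000
seg 3 [99.1°–214.6°] cycloidal, h=20: θ=208.6° here. β=109.5, B=115.5. 20·(0.9481 − sin(2π·0.9481)/(2π)) = 19.9817 → s = 72.9817
radial distance = base radius + s = 48 + 72.9817 = 120.9817

120.9817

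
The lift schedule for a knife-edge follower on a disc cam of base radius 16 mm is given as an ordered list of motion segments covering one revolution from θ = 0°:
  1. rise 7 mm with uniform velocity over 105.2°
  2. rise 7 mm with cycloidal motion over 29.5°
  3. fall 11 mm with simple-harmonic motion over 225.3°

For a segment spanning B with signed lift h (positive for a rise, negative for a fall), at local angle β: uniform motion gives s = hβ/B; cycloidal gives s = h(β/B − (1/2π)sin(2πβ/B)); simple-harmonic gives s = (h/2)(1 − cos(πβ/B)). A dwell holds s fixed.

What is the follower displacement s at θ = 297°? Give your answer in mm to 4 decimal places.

seg 1 [0°–105.2°] uniform, h=7: full span → s += 7 → s = 7.0000
seg 2 [105.2°–134.7°] cycloidal, h=7: full span → s += 7 → s = 14.0000
seg 3 [134.7°–360°] simple-harmonic, h=-11: θ=297° here. β=162.3, B=225.3. -11/2·(1 − cos(π·0.7204)) = -9.0108 → s = 4.9892

4.9892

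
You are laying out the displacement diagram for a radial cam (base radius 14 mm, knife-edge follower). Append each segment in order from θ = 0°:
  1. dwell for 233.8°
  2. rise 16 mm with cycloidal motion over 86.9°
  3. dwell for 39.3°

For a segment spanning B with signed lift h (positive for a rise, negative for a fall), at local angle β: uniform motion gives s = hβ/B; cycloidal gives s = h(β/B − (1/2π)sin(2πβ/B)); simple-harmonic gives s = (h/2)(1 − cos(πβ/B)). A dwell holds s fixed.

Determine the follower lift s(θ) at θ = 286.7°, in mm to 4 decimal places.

seg 1 [0°–233.8°] dwell: s stays 0.0000
seg 2 [233.8°–320.7°] cycloidal, h=16: θ=286.7° here. β=52.9, B=86.9. 16·(0.6087 − sin(2π·0.6087)/(2π)) = 11.3476 → s = 11.3476

11.3476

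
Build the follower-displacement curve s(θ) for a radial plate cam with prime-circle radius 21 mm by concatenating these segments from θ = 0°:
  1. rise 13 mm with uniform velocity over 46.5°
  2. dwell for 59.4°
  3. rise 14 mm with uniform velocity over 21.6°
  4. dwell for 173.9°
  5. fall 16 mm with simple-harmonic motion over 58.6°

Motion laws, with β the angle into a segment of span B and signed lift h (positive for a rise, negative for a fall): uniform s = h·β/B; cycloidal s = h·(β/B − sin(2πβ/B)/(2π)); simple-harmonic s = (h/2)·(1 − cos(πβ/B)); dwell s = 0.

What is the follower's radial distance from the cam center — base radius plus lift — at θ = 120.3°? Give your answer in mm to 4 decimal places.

seg 1 [0°–46.5°] uniform, h=13: full span → s += 13 → s = 13.0000
seg 2 [46.5°–105.9°] dwell: s stays 13.0000
seg 3 [105.9°–127.5°] uniform, h=14: θ=120.3° here. β=14.4, B=21.6. 14·14.4/21.6 = 9.3333 → s = 22.3333
radial distance = base radius + s = 21 + 22.3333 = 43.3333

43.3333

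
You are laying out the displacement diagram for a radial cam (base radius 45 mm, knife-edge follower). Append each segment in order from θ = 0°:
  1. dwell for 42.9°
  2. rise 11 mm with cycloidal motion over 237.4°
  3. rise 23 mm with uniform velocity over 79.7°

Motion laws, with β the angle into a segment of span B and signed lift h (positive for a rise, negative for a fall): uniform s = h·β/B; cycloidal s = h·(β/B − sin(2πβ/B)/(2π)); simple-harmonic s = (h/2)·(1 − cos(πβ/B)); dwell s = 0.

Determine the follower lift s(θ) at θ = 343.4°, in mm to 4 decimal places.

seg 1 [0°–42.9°] dwell: s stays 0.0000
seg 2 [42.9°–280.3°] cycloidal, h=11: full span → s += 11 → s = 11.0000
seg 3 [280.3°–360°] uniform, h=23: θ=343.4° here. β=63.1, B=79.7. 23·63.1/79.7 = 18.2095 → s = 29.2095

29.2095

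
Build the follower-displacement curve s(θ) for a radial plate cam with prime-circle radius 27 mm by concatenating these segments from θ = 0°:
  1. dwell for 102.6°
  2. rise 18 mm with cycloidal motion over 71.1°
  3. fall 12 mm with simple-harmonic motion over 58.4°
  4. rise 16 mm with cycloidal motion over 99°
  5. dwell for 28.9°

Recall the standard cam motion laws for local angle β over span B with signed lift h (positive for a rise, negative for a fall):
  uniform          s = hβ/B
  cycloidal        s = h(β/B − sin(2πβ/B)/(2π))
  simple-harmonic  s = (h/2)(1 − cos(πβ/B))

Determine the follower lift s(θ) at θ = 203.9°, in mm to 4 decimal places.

seg 1 [0°–102.6°] dwell: s stays 0.0000
seg 2 [102.6°–173.7°] cycloidal, h=18: full span → s += 18 → s = 18.0000
seg 3 [173.7°–232.1°] simple-harmonic, h=-12: θ=203.9° here. β=30.2, B=58.4. -12/2·(1 − cos(π·0.5171)) = -6.3226 → s = 11.6774

11.6774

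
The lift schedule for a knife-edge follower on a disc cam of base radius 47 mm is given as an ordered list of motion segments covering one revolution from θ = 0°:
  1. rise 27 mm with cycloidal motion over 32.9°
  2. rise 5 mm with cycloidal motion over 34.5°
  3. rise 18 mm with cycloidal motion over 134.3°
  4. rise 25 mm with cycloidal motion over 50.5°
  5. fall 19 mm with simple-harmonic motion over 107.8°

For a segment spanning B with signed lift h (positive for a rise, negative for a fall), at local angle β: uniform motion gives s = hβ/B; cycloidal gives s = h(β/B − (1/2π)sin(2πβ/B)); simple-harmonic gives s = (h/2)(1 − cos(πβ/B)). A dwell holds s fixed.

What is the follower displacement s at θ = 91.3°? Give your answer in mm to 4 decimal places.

seg 1 [0°–32.9°] cycloidal, h=27: full span → s += 27 → s = 27.0000
seg 2 [32.9°–67.4°] cycloidal, h=5: full span → s += 5 → s = 32.0000
seg 3 [67.4°–201.7°] cycloidal, h=18: θ=91.3° here. β=23.9, B=134.3. 18·(0.1780 − sin(2π·0.1780)/(2π)) = 0.6270 → s = 32.6270

32.6270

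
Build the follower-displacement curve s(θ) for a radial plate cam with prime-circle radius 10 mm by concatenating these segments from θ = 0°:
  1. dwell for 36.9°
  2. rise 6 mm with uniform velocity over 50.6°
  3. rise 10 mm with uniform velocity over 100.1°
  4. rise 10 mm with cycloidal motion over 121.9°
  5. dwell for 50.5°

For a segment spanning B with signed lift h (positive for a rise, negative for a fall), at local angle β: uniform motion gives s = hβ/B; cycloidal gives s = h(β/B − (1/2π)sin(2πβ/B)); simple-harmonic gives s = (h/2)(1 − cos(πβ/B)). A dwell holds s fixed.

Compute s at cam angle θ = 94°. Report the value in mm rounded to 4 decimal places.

seg 1 [0°–36.9°] dwell: s stays 0.0000
seg 2 [36.9°–87.5°] uniform, h=6: full span → s += 6 → s = 6.0000
seg 3 [87.5°–187.6°] uniform, h=10: θ=94° here. β=6.5, B=100.1. 10·6.5/100.1 = 0.6494 → s = 6.6494

6.6494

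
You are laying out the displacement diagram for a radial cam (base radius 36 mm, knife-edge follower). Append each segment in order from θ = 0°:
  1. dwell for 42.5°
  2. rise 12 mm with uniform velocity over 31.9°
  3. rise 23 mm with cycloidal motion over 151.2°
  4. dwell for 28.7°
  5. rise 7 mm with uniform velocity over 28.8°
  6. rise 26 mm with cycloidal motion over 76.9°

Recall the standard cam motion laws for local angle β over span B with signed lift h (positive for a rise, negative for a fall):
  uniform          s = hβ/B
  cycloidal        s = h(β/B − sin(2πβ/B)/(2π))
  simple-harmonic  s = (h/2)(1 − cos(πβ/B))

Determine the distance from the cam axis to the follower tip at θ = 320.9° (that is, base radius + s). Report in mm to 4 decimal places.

seg 1 [0°–42.5°] dwell: s stays 0.0000
seg 2 [42.5°–74.4°] uniform, h=12: full span → s += 12 → s = 12.0000
seg 3 [74.4°–225.6°] cycloidal, h=23: full span → s += 23 → s = 35.0000
seg 4 [225.6°–254.3°] dwell: s stays 35.0000
seg 5 [254.3°–283.1°] uniform, h=7: full span → s += 7 → s = 42.0000
seg 6 [283.1°–360°] cycloidal, h=26: θ=320.9° here. β=37.8, B=76.9. 26·(0.4915 − sin(2π·0.4915)/(2π)) = 12.5606 → s = 54.5606
radial distance = base radius + s = 36 + 54.5606 = 90.5606

90.5606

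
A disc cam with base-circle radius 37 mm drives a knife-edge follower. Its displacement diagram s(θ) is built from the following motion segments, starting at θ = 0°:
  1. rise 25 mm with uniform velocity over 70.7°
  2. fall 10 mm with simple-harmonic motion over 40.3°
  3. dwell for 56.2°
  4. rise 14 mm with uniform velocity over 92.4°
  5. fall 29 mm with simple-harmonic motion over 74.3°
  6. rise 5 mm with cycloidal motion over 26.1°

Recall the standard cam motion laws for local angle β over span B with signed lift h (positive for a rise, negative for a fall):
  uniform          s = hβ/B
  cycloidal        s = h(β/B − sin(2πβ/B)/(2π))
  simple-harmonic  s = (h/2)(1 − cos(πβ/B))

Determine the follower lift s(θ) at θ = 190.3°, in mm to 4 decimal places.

seg 1 [0°–70.7°] uniform, h=25: full span → s += 25 → s = 25.0000
seg 2 [70.7°–111°] simple-harmonic, h=-10: full span → s += -10 → s = 15.0000
seg 3 [111°–167.2°] dwell: s stays 15.0000
seg 4 [167.2°–259.6°] uniform, h=14: θ=190.3° here. β=23.1, B=92.4. 14·23.1/92.4 = 3.5000 → s = 18.5000

18.5000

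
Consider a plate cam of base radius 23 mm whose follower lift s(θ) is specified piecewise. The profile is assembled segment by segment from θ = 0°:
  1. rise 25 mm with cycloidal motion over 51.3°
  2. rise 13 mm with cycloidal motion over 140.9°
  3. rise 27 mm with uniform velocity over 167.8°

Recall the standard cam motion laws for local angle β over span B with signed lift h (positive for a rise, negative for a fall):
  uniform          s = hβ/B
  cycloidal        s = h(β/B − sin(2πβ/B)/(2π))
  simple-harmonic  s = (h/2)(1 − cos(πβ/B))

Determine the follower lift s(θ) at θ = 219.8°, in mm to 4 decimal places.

seg 1 [0°–51.3°] cycloidal, h=25: full span → s += 25 → s = 25.0000
seg 2 [51.3°–192.2°] cycloidal, h=13: full span → s += 13 → s = 38.0000
seg 3 [192.2°–360°] uniform, h=27: θ=219.8° here. β=27.6, B=167.8. 27·27.6/167.8 = 4.4410 → s = 42.4410

42.4410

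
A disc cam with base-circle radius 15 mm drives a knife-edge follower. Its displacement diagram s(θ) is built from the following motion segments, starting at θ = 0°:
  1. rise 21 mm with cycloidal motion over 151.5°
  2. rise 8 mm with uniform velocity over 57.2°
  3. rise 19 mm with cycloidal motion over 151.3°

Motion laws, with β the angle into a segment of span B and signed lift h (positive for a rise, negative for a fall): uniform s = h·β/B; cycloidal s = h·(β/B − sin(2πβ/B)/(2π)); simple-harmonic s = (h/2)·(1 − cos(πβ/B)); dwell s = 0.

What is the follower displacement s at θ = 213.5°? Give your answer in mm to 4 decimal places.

seg 1 [0°–151.5°] cycloidal, h=21: full span → s += 21 → s = 21.0000
seg 2 [151.5°–208.7°] uniform, h=8: full span → s += 8 → s = 29.0000
seg 3 [208.7°–360°] cycloidal, h=19: θ=213.5° here. β=4.8, B=151.3. 19·(0.0317 − sin(2π·0.0317)/(2π)) = 0.0040 → s = 29.0040

29.0040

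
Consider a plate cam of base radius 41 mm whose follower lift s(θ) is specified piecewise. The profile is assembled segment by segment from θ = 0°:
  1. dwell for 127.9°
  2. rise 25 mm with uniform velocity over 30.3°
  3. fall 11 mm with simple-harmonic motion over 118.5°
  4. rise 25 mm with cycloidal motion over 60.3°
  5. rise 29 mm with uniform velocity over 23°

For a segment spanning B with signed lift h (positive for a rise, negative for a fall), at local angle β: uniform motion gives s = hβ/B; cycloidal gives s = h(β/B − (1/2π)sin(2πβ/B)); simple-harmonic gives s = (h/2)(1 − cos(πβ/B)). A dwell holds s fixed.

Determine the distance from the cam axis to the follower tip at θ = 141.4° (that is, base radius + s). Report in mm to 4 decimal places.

seg 1 [0°–127.9°] dwell: s stays 0.0000
seg 2 [127.9°–158.2°] uniform, h=25: θ=141.4° here. β=13.5, B=30.3. 25·13.5/30.3 = 11.1386 → s = 11.1386
radial distance = base radius + s = 41 + 11.1386 = 52.1386

52.1386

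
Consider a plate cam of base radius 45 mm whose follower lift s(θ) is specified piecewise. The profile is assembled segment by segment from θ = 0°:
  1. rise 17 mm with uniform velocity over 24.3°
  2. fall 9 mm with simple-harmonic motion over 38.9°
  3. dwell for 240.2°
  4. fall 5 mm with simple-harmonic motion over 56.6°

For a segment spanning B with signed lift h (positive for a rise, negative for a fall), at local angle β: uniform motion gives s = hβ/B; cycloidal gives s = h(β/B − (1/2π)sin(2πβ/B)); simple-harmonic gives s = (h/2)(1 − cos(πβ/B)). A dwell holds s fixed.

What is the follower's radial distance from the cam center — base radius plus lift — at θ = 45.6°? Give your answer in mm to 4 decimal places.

seg 1 [0°–24.3°] uniform, h=17: full span → s += 17 → s = 17.0000
seg 2 [24.3°–63.2°] simple-harmonic, h=-9: θ=45.6° here. β=21.3, B=38.9. -9/2·(1 − cos(π·0.5476)) = -5.1698 → s = 11.8302
radial distance = base radius + s = 45 + 11.8302 = 56.8302

56.8302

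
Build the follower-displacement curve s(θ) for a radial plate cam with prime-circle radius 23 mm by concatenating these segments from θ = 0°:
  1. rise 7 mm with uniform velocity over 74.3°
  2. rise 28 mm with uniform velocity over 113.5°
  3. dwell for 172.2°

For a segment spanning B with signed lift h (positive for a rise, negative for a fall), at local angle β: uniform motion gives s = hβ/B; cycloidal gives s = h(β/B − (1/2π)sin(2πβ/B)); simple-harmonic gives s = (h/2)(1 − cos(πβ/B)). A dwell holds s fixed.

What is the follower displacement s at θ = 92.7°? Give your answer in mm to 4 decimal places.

seg 1 [0°–74.3°] uniform, h=7: full span → s += 7 → s = 7.0000
seg 2 [74.3°–187.8°] uniform, h=28: θ=92.7° here. β=18.4, B=113.5. 28·18.4/113.5 = 4.5392 → s = 11.5392

11.5392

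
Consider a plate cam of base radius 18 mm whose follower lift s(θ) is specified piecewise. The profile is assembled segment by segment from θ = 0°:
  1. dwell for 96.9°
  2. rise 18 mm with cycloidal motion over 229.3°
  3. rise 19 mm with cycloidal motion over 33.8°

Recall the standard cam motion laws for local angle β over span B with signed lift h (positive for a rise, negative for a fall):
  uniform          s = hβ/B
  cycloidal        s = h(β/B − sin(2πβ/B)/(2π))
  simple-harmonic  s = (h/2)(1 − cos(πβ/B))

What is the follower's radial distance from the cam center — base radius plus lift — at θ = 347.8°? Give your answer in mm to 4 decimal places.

seg 1 [0°–96.9°] dwell: s stays 0.0000
seg 2 [96.9°–326.2°] cycloidal, h=18: full span → s += 18 → s = 18.0000
seg 3 [326.2°–360°] cycloidal, h=19: θ=347.8° here. β=21.6, B=33.8. 19·(0.6391 − sin(2π·0.6391)/(2π)) = 14.4605 → s = 32.4605
radial distance = base radius + s = 18 + 32.4605 = 50.4605

50.4605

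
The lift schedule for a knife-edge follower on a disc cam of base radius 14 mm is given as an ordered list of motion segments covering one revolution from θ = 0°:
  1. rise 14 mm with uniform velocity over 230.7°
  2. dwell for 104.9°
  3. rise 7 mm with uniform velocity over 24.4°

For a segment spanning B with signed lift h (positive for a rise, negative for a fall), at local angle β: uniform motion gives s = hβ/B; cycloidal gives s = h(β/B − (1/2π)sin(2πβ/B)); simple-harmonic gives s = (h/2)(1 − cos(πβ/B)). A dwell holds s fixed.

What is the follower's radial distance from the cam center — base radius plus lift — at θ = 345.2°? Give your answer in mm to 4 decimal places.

seg 1 [0°–230.7°] uniform, h=14: full span → s += 14 → s = 14.0000
seg 2 [230.7°–335.6°] dwell: s stays 14.0000
seg 3 [335.6°–360°] uniform, h=7: θ=345.2° here. β=9.6, B=24.4. 7·9.6/24.4 = 2.7541 → s = 16.7541
radial distance = base radius + s = 14 + 16.7541 = 30.7541

30.7541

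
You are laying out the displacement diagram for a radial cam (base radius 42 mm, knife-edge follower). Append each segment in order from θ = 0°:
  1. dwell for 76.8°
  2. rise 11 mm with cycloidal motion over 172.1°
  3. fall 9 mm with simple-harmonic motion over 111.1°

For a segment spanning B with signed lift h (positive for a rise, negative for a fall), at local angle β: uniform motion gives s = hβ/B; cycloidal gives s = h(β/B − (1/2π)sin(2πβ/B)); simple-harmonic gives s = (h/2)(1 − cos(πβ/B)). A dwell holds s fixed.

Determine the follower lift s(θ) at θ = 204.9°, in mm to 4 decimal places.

seg 1 [0°–76.8°] dwell: s stays 0.0000
seg 2 [76.8°–248.9°] cycloidal, h=11: θ=204.9° here. β=128.1, B=172.1. 11·(0.7443 − sin(2π·0.7443)/(2π)) = 9.9373 → s = 9.9373

9.9373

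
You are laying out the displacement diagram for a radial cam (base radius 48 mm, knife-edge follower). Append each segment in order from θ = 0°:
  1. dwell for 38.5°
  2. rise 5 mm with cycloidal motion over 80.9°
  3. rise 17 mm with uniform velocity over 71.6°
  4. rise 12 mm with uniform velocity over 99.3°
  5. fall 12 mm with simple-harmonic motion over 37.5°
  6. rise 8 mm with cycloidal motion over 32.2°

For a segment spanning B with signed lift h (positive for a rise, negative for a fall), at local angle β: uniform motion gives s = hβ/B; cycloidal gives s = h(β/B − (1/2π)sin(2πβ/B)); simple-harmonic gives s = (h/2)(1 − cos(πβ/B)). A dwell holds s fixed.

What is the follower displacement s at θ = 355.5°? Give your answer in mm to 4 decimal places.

seg 1 [0°–38.5°] dwell: s stays 0.0000
seg 2 [38.5°–119.4°] cycloidal, h=5: full span → s += 5 → s = 5.0000
seg 3 [119.4°–191°] uniform, h=17: full span → s += 17 → s = 22.0000
seg 4 [191°–290.3°] uniform, h=12: full span → s += 12 → s = 34.0000
seg 5 [290.3°–327.8°] simple-harmonic, h=-12: full span → s += -12 → s = 22.0000
seg 6 [327.8°–360°] cycloidal, h=8: θ=355.5° here. β=27.7, B=32.2. 8·(0.8602 − sin(2π·0.8602)/(2π)) = 7.8618 → s = 29.8618

29.8618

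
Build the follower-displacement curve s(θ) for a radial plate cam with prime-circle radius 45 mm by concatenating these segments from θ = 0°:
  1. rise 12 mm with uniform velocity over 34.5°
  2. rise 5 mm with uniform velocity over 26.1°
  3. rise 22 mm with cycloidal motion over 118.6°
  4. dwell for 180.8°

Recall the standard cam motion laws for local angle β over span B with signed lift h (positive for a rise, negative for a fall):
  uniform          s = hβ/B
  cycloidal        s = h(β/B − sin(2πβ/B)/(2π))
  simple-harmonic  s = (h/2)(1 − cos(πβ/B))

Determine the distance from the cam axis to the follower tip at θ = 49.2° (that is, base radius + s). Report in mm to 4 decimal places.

seg 1 [0°–34.5°] uniform, h=12: full span → s += 12 → s = 12.0000
seg 2 [34.5°–60.6°] uniform, h=5: θ=49.2° here. β=14.7, B=26.1. 5·14.7/26.1 = 2.8161 → s = 14.8161
radial distance = base radius + s = 45 + 14.8161 = 59.8161

59.8161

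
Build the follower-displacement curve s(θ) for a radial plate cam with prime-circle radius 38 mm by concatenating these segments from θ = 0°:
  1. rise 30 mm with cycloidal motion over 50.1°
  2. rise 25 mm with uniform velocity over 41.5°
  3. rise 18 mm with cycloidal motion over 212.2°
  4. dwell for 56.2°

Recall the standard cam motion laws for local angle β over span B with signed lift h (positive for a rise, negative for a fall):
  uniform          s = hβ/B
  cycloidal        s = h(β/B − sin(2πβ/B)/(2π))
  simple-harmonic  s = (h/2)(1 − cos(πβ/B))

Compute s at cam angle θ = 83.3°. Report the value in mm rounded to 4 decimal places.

seg 1 [0°–50.1°] cycloidal, h=30: full span → s += 30 → s = 30.0000
seg 2 [50.1°–91.6°] uniform, h=25: θ=83.3° here. β=33.2, B=41.5. 25·33.2/41.5 = 20.0000 → s = 50.0000

50.0000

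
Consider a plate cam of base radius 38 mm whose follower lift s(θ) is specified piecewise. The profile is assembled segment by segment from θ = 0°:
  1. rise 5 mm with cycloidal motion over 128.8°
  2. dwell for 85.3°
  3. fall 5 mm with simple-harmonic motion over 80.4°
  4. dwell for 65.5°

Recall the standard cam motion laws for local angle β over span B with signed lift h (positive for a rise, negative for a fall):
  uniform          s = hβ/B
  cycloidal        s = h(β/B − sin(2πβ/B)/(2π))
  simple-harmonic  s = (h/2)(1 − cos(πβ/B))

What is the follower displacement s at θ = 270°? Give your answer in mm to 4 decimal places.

seg 1 [0°–128.8°] cycloidal, h=5: full span → s += 5 → s = 5.0000
seg 2 [128.8°–214.1°] dwell: s stays 5.0000
seg 3 [214.1°–294.5°] simple-harmonic, h=-5: θ=270° here. β=55.9, B=80.4. -5/2·(1 − cos(π·0.6953)) = -3.9393 → s = 1.0607

1.0607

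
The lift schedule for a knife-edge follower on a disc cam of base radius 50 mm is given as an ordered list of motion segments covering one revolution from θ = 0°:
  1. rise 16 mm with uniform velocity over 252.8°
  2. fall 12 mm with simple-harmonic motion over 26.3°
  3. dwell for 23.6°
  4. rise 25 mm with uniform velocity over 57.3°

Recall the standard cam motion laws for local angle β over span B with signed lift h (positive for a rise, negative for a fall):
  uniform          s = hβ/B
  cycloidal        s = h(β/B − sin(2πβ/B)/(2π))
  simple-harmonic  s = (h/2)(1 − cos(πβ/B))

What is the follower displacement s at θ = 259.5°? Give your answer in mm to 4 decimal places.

seg 1 [0°–252.8°] uniform, h=16: full span → s += 16 → s = 16.0000
seg 2 [252.8°–279.1°] simple-harmonic, h=-12: θ=259.5° here. β=6.7, B=26.3. -12/2·(1 − cos(π·0.2548)) = -1.8212 → s = 14.1788

14.1788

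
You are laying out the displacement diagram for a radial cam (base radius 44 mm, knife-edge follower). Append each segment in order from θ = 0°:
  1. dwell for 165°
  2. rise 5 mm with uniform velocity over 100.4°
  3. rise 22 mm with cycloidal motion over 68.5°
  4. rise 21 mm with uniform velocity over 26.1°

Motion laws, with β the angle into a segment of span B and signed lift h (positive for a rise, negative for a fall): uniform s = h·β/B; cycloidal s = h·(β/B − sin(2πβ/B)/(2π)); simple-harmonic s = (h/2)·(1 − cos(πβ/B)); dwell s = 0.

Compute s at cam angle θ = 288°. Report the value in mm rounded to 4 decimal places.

seg 1 [0°–165°] dwell: s stays 0.0000
seg 2 [165°–265.4°] uniform, h=5: full span → s += 5 → s = 5.0000
seg 3 [265.4°–333.9°] cycloidal, h=22: θ=288° here. β=22.6, B=68.5. 22·(0.3299 − sin(2π·0.3299)/(2π)) = 4.1893 → s = 9.1893

9.1893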